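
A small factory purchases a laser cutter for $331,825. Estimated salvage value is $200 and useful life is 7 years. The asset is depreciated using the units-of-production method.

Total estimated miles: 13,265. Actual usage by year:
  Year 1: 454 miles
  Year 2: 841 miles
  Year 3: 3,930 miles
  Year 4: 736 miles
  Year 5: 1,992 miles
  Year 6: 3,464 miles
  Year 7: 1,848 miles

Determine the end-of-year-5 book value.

Depreciable base = $331,825 − $200 = $331,625.
Rate = $331,625 / 13,265 miles = $25 per mile.
Year 1: 454 × $25 = $11,350. Book value $320,475.
Year 2: 841 × $25 = $21,025. Book value $299,450.
Year 3: 3,930 × $25 = $98,250. Book value $201,200.
Year 4: 736 × $25 = $18,400. Book value $182,800.
Year 5: 1,992 × $25 = $49,800. Book value $133,000.

$133,000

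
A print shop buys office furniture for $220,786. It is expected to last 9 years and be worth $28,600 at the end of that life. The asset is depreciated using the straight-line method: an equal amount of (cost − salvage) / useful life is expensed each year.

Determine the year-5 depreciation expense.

Depreciable base = $220,786 − $28,600 = $192,186.
Annual expense = $192,186 / 9 = $21,354.

$21,354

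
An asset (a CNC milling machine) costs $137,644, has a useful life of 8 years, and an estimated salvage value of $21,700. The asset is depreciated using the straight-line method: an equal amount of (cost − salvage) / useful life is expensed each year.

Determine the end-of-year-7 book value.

$36,193

Depreciable base = $137,644 − $21,700 = $115,944.
Annual expense = $115,944 / 8 = $14,493.
End of year 1: book value $123,151.
End of year 2: book value $108,658.
End of year 3: book value $94,165.
End of year 4: book value $79,672.
End of year 5: book value $65,179.
End of year 6: book value $50,686.
End of year 7: book value $36,193.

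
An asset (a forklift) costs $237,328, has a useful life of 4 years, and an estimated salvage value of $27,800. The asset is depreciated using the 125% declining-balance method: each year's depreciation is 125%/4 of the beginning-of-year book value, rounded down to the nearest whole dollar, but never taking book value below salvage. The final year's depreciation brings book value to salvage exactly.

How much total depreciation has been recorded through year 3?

$160,207

Depreciable base = $237,328 − $27,800 = $209,528.
Year 1: ⌊$237,328 × 125%/4⌋ = $74,165. Book value $163,163.
Year 2: ⌊$163,163 × 125%/4⌋ = $50,988. Book value $112,175.
Year 3: ⌊$112,175 × 125%/4⌋ = $35,054. Book value $77,121.
Accumulated through year 3 = $237,328 − $77,121 = $160,207.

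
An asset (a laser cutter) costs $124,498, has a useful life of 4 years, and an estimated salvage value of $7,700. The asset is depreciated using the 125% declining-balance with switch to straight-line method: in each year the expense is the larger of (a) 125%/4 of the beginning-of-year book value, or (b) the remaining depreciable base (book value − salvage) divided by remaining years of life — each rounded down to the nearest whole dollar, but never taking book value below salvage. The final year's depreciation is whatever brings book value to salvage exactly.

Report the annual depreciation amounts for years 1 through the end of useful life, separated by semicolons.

Depreciable base = $124,498 − $7,700 = $116,798.
Year 1: DB = ⌊$124,498 × 125%/4⌋ = $38,905; SL = ⌊$116,798/4⌋ = $29,199 → take DB $38,905. Book value $85,593.
Year 2: DB = ⌊$85,593 × 125%/4⌋ = $26,747; SL = ⌊$77,893/3⌋ = $25,964 → take DB $26,747. Book value $58,846.
Year 3: DB = ⌊$58,846 × 125%/4⌋ = $18,389; SL = ⌊$51,146/2⌋ = $25,573 → take SL $25,573. Book value $33,273.
Year 4 (final): $33,273 − $7,700 = $25,573. Book value $7,700.

$38,905; $26,747; $25,573; $25,573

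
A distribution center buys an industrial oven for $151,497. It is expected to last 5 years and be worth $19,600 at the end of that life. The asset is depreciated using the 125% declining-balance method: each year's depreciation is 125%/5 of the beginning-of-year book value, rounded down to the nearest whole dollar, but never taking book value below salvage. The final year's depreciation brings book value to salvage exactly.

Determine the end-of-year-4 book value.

$47,936

Depreciable base = $151,497 − $19,600 = $131,897.
Year 1: ⌊$151,497 × 125%/5⌋ = $37,874. Book value $113,623.
Year 2: ⌊$113,623 × 125%/5⌋ = $28,405. Book value $85,218.
Year 3: ⌊$85,218 × 125%/5⌋ = $21,304. Book value $63,914.
Year 4: ⌊$63,914 × 125%/5⌋ = $15,978. Book value $47,936.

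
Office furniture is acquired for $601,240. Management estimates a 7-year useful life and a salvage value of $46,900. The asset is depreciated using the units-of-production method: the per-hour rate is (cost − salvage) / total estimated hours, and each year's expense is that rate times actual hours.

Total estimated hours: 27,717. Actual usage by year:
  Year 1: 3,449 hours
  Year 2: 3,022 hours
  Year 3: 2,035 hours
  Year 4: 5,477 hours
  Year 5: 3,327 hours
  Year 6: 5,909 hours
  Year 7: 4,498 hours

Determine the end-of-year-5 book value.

Depreciable base = $601,240 − $46,900 = $554,340.
Rate = $554,340 / 27,717 hours = $20 per hour.
Year 1: 3,449 × $20 = $68,980. Book value $532,260.
Year 2: 3,022 × $20 = $60,440. Book value $471,820.
Year 3: 2,035 × $20 = $40,700. Book value $431,120.
Year 4: 5,477 × $20 = $109,540. Book value $321,580.
Year 5: 3,327 × $20 = $66,540. Book value $255,040.

$255,040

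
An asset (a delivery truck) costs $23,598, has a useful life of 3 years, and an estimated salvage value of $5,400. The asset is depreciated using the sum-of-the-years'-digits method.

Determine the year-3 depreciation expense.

$3,033

Depreciable base = $23,598 − $5,400 = $18,198.
Sum of the years' digits = 3+2+1 = 6.
Year 1: $18,198 × 3/6 = $9,099. Book value $14,499.
Year 2: $18,198 × 2/6 = $6,066. Book value $8,433.
Year 3: $18,198 × 1/6 = $3,033. Book value $5,400.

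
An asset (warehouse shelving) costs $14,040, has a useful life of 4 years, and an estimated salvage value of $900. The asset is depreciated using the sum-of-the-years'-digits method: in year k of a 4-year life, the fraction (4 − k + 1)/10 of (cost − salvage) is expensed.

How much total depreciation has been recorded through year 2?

Depreciable base = $14,040 − $900 = $13,140.
Sum of the years' digits = 4+3+2+1 = 10.
Year 1: $13,140 × 4/10 = $5,256. Book value $8,784.
Year 2: $13,140 × 3/10 = $3,942. Book value $4,842.
Accumulated through year 2 = $14,040 − $4,842 = $9,198.

$9,198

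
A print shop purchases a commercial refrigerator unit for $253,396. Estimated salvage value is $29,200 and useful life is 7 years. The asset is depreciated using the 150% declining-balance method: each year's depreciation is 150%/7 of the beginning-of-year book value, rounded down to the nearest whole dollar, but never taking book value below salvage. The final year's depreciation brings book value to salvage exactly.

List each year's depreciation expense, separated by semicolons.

$54,299; $42,663; $33,521; $26,338; $20,694; $16,260; $30,421

Depreciable base = $253,396 − $29,200 = $224,196.
Year 1: ⌊$253,396 × 150%/7⌋ = $54,299. Book value $199,097.
Year 2: ⌊$199,097 × 150%/7⌋ = $42,663. Book value $156,434.
Year 3: ⌊$156,434 × 150%/7⌋ = $33,521. Book value $122,913.
Year 4: ⌊$122,913 × 150%/7⌋ = $26,338. Book value $96,575.
Year 5: ⌊$96,575 × 150%/7⌋ = $20,694. Book value $75,881.
Year 6: ⌊$75,881 × 150%/7⌋ = $16,260. Book value $59,621.
Year 7 (final): $59,621 − $29,200 = $30,421. Book value $29,200.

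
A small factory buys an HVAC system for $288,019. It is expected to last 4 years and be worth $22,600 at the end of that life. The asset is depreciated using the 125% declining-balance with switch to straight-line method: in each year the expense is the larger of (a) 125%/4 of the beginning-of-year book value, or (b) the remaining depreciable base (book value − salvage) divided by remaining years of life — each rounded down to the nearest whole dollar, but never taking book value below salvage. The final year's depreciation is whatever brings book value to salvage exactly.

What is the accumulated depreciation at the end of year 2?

$151,884

Depreciable base = $288,019 − $22,600 = $265,419.
Year 1: DB = ⌊$288,019 × 125%/4⌋ = $90,005; SL = ⌊$265,419/4⌋ = $66,354 → take DB $90,005. Book value $198,014.
Year 2: DB = ⌊$198,014 × 125%/4⌋ = $61,879; SL = ⌊$175,414/3⌋ = $58,471 → take DB $61,879. Book value $136,135.
Accumulated through year 2 = $288,019 − $136,135 = $151,884.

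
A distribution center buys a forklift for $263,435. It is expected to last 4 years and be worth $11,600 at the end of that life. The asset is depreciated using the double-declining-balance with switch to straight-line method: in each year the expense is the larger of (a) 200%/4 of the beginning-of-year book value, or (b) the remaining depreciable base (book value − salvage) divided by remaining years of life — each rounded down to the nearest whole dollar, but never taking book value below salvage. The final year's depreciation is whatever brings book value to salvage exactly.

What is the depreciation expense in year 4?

Depreciable base = $263,435 − $11,600 = $251,835.
Year 1: DB = ⌊$263,435 × 200%/4⌋ = $131,717; SL = ⌊$251,835/4⌋ = $62,958 → take DB $131,717. Book value $131,718.
Year 2: DB = ⌊$131,718 × 200%/4⌋ = $65,859; SL = ⌊$120,118/3⌋ = $40,039 → take DB $65,859. Book value $65,859.
Year 3: DB = ⌊$65,859 × 200%/4⌋ = $32,929; SL = ⌊$54,259/2⌋ = $27,129 → take DB $32,929. Book value $32,930.
Year 4 (final): $32,930 − $11,600 = $21,330. Book value $11,600.

$21,330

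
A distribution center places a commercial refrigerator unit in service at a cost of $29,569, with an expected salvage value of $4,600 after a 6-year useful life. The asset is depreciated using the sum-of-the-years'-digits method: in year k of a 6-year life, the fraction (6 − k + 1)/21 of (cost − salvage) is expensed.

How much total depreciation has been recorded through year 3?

Depreciable base = $29,569 − $4,600 = $24,969.
Sum of the years' digits = 6+5+4+3+2+1 = 21.
Year 1: $24,969 × 6/21 = $7,134. Book value $22,435.
Year 2: $24,969 × 5/21 = $5,945. Book value $16,490.
Year 3: $24,969 × 4/21 = $4,756. Book value $11,734.
Accumulated through year 3 = $29,569 − $11,734 = $17,835.

$17,835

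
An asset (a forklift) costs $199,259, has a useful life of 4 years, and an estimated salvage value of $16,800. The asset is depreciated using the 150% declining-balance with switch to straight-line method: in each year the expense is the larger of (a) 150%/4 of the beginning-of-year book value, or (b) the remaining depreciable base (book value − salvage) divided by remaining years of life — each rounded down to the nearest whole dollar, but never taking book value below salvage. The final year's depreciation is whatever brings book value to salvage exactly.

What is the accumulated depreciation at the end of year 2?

Depreciable base = $199,259 − $16,800 = $182,459.
Year 1: DB = ⌊$199,259 × 150%/4⌋ = $74,722; SL = ⌊$182,459/4⌋ = $45,614 → take DB $74,722. Book value $124,537.
Year 2: DB = ⌊$124,537 × 150%/4⌋ = $46,701; SL = ⌊$107,737/3⌋ = $35,912 → take DB $46,701. Book value $77,836.
Accumulated through year 2 = $199,259 − $77,836 = $121,423.

$121,423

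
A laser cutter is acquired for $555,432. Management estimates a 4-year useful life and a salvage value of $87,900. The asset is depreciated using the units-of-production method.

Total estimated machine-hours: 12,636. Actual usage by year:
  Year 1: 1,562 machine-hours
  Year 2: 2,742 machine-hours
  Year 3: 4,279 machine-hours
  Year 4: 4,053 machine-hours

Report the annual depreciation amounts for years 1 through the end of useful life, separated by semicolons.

Depreciable base = $555,432 − $87,900 = $467,532.
Rate = $467,532 / 12,636 machine-hours = $37 per machine-hour.
Year 1: 1,562 × $37 = $57,794. Book value $497,638.
Year 2: 2,742 × $37 = $101,454. Book value $396,184.
Year 3: 4,279 × $37 = $158,323. Book value $237,861.
Year 4: 4,053 × $37 = $149,961. Book value $87,900.

$57,794; $101,454; $158,323; $149,961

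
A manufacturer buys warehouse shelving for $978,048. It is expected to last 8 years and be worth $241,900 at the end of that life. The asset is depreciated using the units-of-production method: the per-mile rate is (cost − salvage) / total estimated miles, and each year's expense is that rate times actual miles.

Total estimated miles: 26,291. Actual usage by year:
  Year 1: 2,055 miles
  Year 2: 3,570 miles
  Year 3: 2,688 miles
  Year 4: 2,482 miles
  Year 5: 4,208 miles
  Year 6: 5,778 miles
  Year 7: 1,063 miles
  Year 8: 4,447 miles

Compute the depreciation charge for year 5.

Depreciable base = $978,048 − $241,900 = $736,148.
Rate = $736,148 / 26,291 miles = $28 per mile.
Year 1: 2,055 × $28 = $57,540. Book value $920,508.
Year 2: 3,570 × $28 = $99,960. Book value $820,548.
Year 3: 2,688 × $28 = $75,264. Book value $745,284.
Year 4: 2,482 × $28 = $69,496. Book value $675,788.
Year 5: 4,208 × $28 = $117,824. Book value $557,964.

$117,824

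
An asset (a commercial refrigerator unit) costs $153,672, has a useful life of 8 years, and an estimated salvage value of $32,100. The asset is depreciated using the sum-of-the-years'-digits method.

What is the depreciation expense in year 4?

$16,885

Depreciable base = $153,672 − $32,100 = $121,572.
Sum of the years' digits = 8+7+6+5+4+3+2+1 = 36.
Year 1: $121,572 × 8/36 = $27,016. Book value $126,656.
Year 2: $121,572 × 7/36 = $23,639. Book value $103,017.
Year 3: $121,572 × 6/36 = $20,262. Book value $82,755.
Year 4: $121,572 × 5/36 = $16,885. Book value $65,870.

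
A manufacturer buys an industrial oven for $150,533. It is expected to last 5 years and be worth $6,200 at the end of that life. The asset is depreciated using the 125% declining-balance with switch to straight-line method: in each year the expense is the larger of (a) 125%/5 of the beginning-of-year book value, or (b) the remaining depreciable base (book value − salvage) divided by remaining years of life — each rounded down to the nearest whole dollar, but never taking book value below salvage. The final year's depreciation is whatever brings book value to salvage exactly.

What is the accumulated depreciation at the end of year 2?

Depreciable base = $150,533 − $6,200 = $144,333.
Year 1: DB = ⌊$150,533 × 125%/5⌋ = $37,633; SL = ⌊$144,333/5⌋ = $28,866 → take DB $37,633. Book value $112,900.
Year 2: DB = ⌊$112,900 × 125%/5⌋ = $28,225; SL = ⌊$106,700/4⌋ = $26,675 → take DB $28,225. Book value $84,675.
Accumulated through year 2 = $150,533 − $84,675 = $65,858.

$65,858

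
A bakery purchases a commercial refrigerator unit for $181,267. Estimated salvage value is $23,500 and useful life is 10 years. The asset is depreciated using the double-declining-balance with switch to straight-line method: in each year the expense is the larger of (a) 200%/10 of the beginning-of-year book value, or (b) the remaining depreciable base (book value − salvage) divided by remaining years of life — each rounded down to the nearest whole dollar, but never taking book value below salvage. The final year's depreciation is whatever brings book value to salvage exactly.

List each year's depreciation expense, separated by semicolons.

Depreciable base = $181,267 − $23,500 = $157,767.
Year 1: DB = ⌊$181,267 × 200%/10⌋ = $36,253; SL = ⌊$157,767/10⌋ = $15,776 → take DB $36,253. Book value $145,014.
Year 2: DB = ⌊$145,014 × 200%/10⌋ = $29,002; SL = ⌊$121,514/9⌋ = $13,501 → take DB $29,002. Book value $116,012.
Year 3: DB = ⌊$116,012 × 200%/10⌋ = $23,202; SL = ⌊$92,512/8⌋ = $11,564 → take DB $23,202. Book value $92,810.
Year 4: DB = ⌊$92,810 × 200%/10⌋ = $18,562; SL = ⌊$69,310/7⌋ = $9,901 → take DB $18,562. Book value $74,248.
Year 5: DB = ⌊$74,248 × 200%/10⌋ = $14,849; SL = ⌊$50,748/6⌋ = $8,458 → take DB $14,849. Book value $59,399.
Year 6: DB = ⌊$59,399 × 200%/10⌋ = $11,879; SL = ⌊$35,899/5⌋ = $7,179 → take DB $11,879. Book value $47,520.
Year 7: DB = ⌊$47,520 × 200%/10⌋ = $9,504; SL = ⌊$24,020/4⌋ = $6,005 → take DB $9,504. Book value $38,016.
Year 8: DB = ⌊$38,016 × 200%/10⌋ = $7,603; SL = ⌊$14,516/3⌋ = $4,838 → take DB $7,603. Book value $30,413.
Year 9: DB = ⌊$30,413 × 200%/10⌋ = $6,082; SL = ⌊$6,913/2⌋ = $3,456 → take DB $6,082. Book value $24,331.
Year 10 (final): $24,331 − $23,500 = $831. Book value $23,500.

$36,253; $29,002; $23,202; $18,562; $14,849; $11,879; $9,504; $7,603; $6,082; $831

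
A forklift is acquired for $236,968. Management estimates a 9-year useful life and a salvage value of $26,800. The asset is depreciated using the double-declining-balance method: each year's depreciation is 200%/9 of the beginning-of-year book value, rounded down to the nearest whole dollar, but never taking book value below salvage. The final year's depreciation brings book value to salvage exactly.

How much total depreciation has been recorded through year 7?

Depreciable base = $236,968 − $26,800 = $210,168.
Year 1: ⌊$236,968 × 200%/9⌋ = $52,659. Book value $184,309.
Year 2: ⌊$184,309 × 200%/9⌋ = $40,957. Book value $143,352.
Year 3: ⌊$143,352 × 200%/9⌋ = $31,856. Book value $111,496.
Year 4: ⌊$111,496 × 200%/9⌋ = $24,776. Book value $86,720.
Year 5: ⌊$86,720 × 200%/9⌋ = $19,271. Book value $67,449.
Year 6: ⌊$67,449 × 200%/9⌋ = $14,988. Book value $52,461.
Year 7: ⌊$52,461 × 200%/9⌋ = $11,658. Book value $40,803.
Accumulated through year 7 = $236,968 − $40,803 = $196,165.

$196,165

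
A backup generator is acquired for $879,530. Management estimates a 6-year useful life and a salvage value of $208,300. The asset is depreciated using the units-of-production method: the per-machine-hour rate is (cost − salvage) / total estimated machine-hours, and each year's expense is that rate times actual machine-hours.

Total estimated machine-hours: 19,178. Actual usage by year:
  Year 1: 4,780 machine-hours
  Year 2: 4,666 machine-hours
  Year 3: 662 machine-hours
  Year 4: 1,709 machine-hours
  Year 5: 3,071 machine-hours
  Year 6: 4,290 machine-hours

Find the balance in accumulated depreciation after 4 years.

Depreciable base = $879,530 − $208,300 = $671,230.
Rate = $671,230 / 19,178 machine-hours = $35 per machine-hour.
Year 1: 4,780 × $35 = $167,300. Book value $712,230.
Year 2: 4,666 × $35 = $163,310. Book value $548,920.
Year 3: 662 × $35 = $23,170. Book value $525,750.
Year 4: 1,709 × $35 = $59,815. Book value $465,935.
Accumulated through year 4 = $879,530 − $465,935 = $413,595.

$413,595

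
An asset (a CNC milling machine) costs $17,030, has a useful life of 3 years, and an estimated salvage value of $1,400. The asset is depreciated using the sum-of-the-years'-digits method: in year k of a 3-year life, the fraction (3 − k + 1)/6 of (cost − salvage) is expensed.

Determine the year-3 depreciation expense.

Depreciable base = $17,030 − $1,400 = $15,630.
Sum of the years' digits = 3+2+1 = 6.
Year 1: $15,630 × 3/6 = $7,815. Book value $9,215.
Year 2: $15,630 × 2/6 = $5,210. Book value $4,005.
Year 3: $15,630 × 1/6 = $2,605. Book value $1,400.

$2,605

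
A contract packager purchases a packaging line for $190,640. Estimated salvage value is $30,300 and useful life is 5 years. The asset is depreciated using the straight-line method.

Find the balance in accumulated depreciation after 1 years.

Depreciable base = $190,640 − $30,300 = $160,340.
Annual expense = $160,340 / 5 = $32,068.
End of year 1: book value $158,572.
Accumulated through year 1 = $190,640 − $158,572 = $32,068.

$32,068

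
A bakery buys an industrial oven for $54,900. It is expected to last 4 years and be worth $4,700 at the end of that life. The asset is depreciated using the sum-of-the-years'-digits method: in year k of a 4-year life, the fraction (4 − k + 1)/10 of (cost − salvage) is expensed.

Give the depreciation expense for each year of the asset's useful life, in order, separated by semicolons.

$20,080; $15,060; $10,040; $5,020

Depreciable base = $54,900 − $4,700 = $50,200.
Sum of the years' digits = 4+3+2+1 = 10.
Year 1: $50,200 × 4/10 = $20,080. Book value $34,820.
Year 2: $50,200 × 3/10 = $15,060. Book value $19,760.
Year 3: $50,200 × 2/10 = $10,040. Book value $9,720.
Year 4: $50,200 × 1/10 = $5,020. Book value $4,700.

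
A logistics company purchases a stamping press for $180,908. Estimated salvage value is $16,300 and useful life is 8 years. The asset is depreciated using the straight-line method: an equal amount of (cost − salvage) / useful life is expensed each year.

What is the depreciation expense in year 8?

$20,576

Depreciable base = $180,908 − $16,300 = $164,608.
Annual expense = $164,608 / 8 = $20,576.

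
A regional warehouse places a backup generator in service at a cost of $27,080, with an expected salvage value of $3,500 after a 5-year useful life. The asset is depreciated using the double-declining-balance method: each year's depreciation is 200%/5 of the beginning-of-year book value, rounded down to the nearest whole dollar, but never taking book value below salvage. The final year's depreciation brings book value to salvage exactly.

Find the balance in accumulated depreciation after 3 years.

Depreciable base = $27,080 − $3,500 = $23,580.
Year 1: ⌊$27,080 × 200%/5⌋ = $10,832. Book value $16,248.
Year 2: ⌊$16,248 × 200%/5⌋ = $6,499. Book value $9,749.
Year 3: ⌊$9,749 × 200%/5⌋ = $3,899. Book value $5,850.
Accumulated through year 3 = $27,080 − $5,850 = $21,230.

$21,230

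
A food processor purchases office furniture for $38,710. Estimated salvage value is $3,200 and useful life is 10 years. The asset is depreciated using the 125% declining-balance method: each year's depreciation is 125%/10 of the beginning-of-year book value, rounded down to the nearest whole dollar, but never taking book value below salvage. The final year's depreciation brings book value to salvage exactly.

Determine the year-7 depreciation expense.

$2,171

Depreciable base = $38,710 − $3,200 = $35,510.
Year 1: ⌊$38,710 × 125%/10⌋ = $4,838. Book value $33,872.
Year 2: ⌊$33,872 × 125%/10⌋ = $4,234. Book value $29,638.
Year 3: ⌊$29,638 × 125%/10⌋ = $3,704. Book value $25,934.
Year 4: ⌊$25,934 × 125%/10⌋ = $3,241. Book value $22,693.
Year 5: ⌊$22,693 × 125%/10⌋ = $2,836. Book value $19,857.
Year 6: ⌊$19,857 × 125%/10⌋ = $2,482. Book value $17,375.
Year 7: ⌊$17,375 × 125%/10⌋ = $2,171. Book value $15,204.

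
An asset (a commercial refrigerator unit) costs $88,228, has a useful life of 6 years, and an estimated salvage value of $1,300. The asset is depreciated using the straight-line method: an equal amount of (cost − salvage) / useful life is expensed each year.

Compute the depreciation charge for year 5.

Depreciable base = $88,228 − $1,300 = $86,928.
Annual expense = $86,928 / 6 = $14,488.

$14,488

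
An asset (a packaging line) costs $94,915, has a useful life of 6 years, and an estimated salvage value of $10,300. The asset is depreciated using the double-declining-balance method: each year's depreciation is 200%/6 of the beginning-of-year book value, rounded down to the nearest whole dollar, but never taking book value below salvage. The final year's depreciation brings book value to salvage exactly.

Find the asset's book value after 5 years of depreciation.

$12,500

Depreciable base = $94,915 − $10,300 = $84,615.
Year 1: ⌊$94,915 × 200%/6⌋ = $31,638. Book value $63,277.
Year 2: ⌊$63,277 × 200%/6⌋ = $21,092. Book value $42,185.
Year 3: ⌊$42,185 × 200%/6⌋ = $14,061. Book value $28,124.
Year 4: ⌊$28,124 × 200%/6⌋ = $9,374. Book value $18,750.
Year 5: ⌊$18,750 × 200%/6⌋ = $6,250. Book value $12,500.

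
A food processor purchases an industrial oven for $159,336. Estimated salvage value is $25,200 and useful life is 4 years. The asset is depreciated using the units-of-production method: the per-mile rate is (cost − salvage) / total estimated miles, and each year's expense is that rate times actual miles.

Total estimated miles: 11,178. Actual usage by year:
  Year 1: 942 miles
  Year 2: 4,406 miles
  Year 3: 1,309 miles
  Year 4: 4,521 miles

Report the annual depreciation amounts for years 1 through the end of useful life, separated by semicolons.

$11,304; $52,872; $15,708; $54,252

Depreciable base = $159,336 − $25,200 = $134,136.
Rate = $134,136 / 11,178 miles = $12 per mile.
Year 1: 942 × $12 = $11,304. Book value $148,032.
Year 2: 4,406 × $12 = $52,872. Book value $95,160.
Year 3: 1,309 × $12 = $15,708. Book value $79,452.
Year 4: 4,521 × $12 = $54,252. Book value $25,200.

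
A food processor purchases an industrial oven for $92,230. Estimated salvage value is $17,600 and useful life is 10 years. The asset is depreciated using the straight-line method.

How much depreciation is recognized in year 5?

Depreciable base = $92,230 − $17,600 = $74,630.
Annual expense = $74,630 / 10 = $7,463.

$7,463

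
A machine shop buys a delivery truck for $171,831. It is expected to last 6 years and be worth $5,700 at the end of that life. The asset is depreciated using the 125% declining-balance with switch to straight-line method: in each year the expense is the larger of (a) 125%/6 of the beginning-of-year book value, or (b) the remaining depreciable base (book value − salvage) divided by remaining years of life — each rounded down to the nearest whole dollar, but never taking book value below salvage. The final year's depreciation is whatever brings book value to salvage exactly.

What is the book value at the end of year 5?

Depreciable base = $171,831 − $5,700 = $166,131.
Year 1: DB = ⌊$171,831 × 125%/6⌋ = $35,798; SL = ⌊$166,131/6⌋ = $27,688 → take DB $35,798. Book value $136,033.
Year 2: DB = ⌊$136,033 × 125%/6⌋ = $28,340; SL = ⌊$130,333/5⌋ = $26,066 → take DB $28,340. Book value $107,693.
Year 3: DB = ⌊$107,693 × 125%/6⌋ = $22,436; SL = ⌊$101,993/4⌋ = $25,498 → take SL $25,498. Book value $82,195.
Year 4: DB = ⌊$82,195 × 125%/6⌋ = $17,123; SL = ⌊$76,495/3⌋ = $25,498 → take SL $25,498. Book value $56,697.
Year 5: DB = ⌊$56,697 × 125%/6⌋ = $11,811; SL = ⌊$50,997/2⌋ = $25,498 → take SL $25,498. Book value $31,199.

$31,199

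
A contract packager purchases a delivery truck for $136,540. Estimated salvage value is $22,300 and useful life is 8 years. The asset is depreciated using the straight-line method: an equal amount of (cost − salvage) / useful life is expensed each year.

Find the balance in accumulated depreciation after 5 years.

Depreciable base = $136,540 − $22,300 = $114,240.
Annual expense = $114,240 / 8 = $14,280.
End of year 1: book value $122,260.
End of year 2: book value $107,980.
End of year 3: book value $93,700.
End of year 4: book value $79,420.
End of year 5: book value $65,140.
Accumulated through year 5 = $136,540 − $65,140 = $71,400.

$71,400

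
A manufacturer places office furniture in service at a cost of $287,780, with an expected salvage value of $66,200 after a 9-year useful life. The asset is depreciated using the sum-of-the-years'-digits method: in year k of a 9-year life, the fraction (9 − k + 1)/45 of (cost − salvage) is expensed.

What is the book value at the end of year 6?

$95,744

Depreciable base = $287,780 − $66,200 = $221,580.
Sum of the years' digits = 9+8+7+6+5+4+3+2+1 = 45.
Year 1: $221,580 × 9/45 = $44,316. Book value $243,464.
Year 2: $221,580 × 8/45 = $39,392. Book value $204,072.
Year 3: $221,580 × 7/45 = $34,468. Book value $169,604.
Year 4: $221,580 × 6/45 = $29,544. Book value $140,060.
Year 5: $221,580 × 5/45 = $24,620. Book value $115,440.
Year 6: $221,580 × 4/45 = $19,696. Book value $95,744.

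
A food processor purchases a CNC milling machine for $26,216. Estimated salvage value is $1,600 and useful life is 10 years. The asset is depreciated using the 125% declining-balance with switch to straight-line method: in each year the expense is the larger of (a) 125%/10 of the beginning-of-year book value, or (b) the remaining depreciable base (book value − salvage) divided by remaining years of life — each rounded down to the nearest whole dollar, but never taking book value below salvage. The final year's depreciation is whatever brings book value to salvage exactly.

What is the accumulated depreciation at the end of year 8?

$20,054

Depreciable base = $26,216 − $1,600 = $24,616.
Year 1: DB = ⌊$26,216 × 125%/10⌋ = $3,277; SL = ⌊$24,616/10⌋ = $2,461 → take DB $3,277. Book value $22,939.
Year 2: DB = ⌊$22,939 × 125%/10⌋ = $2,867; SL = ⌊$21,339/9⌋ = $2,371 → take DB $2,867. Book value $20,072.
Year 3: DB = ⌊$20,072 × 125%/10⌋ = $2,509; SL = ⌊$18,472/8⌋ = $2,309 → take DB $2,509. Book value $17,563.
Year 4: DB = ⌊$17,563 × 125%/10⌋ = $2,195; SL = ⌊$15,963/7⌋ = $2,280 → take SL $2,280. Book value $15,283.
Year 5: DB = ⌊$15,283 × 125%/10⌋ = $1,910; SL = ⌊$13,683/6⌋ = $2,280 → take SL $2,280. Book value $13,003.
Year 6: DB = ⌊$13,003 × 125%/10⌋ = $1,625; SL = ⌊$11,403/5⌋ = $2,280 → take SL $2,280. Book value $10,723.
Year 7: DB = ⌊$10,723 × 125%/10⌋ = $1,340; SL = ⌊$9,123/4⌋ = $2,280 → take SL $2,280. Book value $8,443.
Year 8: DB = ⌊$8,443 × 125%/10⌋ = $1,055; SL = ⌊$6,843/3⌋ = $2,281 → take SL $2,281. Book value $6,162.
Accumulated through year 8 = $26,216 − $6,162 = $20,054.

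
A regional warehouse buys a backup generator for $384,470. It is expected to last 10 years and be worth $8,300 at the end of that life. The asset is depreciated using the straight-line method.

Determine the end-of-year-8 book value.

Depreciable base = $384,470 − $8,300 = $376,170.
Annual expense = $376,170 / 10 = $37,617.
End of year 1: book value $346,853.
End of year 2: book value $309,236.
End of year 3: book value $271,619.
End of year 4: book value $234,002.
End of year 5: book value $196,385.
End of year 6: book value $158,768.
End of year 7: book value $121,151.
End of year 8: book value $83,534.

$83,534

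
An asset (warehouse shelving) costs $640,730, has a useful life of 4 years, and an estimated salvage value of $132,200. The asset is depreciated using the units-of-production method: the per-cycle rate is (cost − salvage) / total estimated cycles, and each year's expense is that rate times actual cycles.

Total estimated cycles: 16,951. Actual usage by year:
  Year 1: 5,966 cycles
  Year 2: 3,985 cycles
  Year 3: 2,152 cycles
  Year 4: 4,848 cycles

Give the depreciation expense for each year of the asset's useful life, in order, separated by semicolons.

$178,980; $119,550; $64,560; $145,440

Depreciable base = $640,730 − $132,200 = $508,530.
Rate = $508,530 / 16,951 cycles = $30 per cycle.
Year 1: 5,966 × $30 = $178,980. Book value $461,750.
Year 2: 3,985 × $30 = $119,550. Book value $342,200.
Year 3: 2,152 × $30 = $64,560. Book value $277,640.
Year 4: 4,848 × $30 = $145,440. Book value $132,200.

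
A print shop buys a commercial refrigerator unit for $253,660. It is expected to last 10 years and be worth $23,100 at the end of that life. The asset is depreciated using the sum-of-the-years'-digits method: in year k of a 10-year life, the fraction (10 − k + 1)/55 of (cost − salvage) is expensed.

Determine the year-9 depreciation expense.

Depreciable base = $253,660 − $23,100 = $230,560.
Sum of the years' digits = 10+9+8+7+6+5+4+3+2+1 = 55.
Year 1: $230,560 × 10/55 = $41,920. Book value $211,740.
Year 2: $230,560 × 9/55 = $37,728. Book value $174,012.
Year 3: $230,560 × 8/55 = $33,536. Book value $140,476.
Year 4: $230,560 × 7/55 = $29,344. Book value $111,132.
Year 5: $230,560 × 6/55 = $25,152. Book value $85,980.
Year 6: $230,560 × 5/55 = $20,960. Book value $65,020.
Year 7: $230,560 × 4/55 = $16,768. Book value $48,252.
Year 8: $230,560 × 3/55 = $12,576. Book value $35,676.
Year 9: $230,560 × 2/55 = $8,384. Book value $27,292.

$8,384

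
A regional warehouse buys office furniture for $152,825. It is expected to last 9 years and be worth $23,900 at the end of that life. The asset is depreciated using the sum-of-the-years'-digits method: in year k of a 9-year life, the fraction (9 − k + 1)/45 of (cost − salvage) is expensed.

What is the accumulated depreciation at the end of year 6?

Depreciable base = $152,825 − $23,900 = $128,925.
Sum of the years' digits = 9+8+7+6+5+4+3+2+1 = 45.
Year 1: $128,925 × 9/45 = $25,785. Book value $127,040.
Year 2: $128,925 × 8/45 = $22,920. Book value $104,120.
Year 3: $128,925 × 7/45 = $20,055. Book value $84,065.
Year 4: $128,925 × 6/45 = $17,190. Book value $66,875.
Year 5: $128,925 × 5/45 = $14,325. Book value $52,550.
Year 6: $128,925 × 4/45 = $11,460. Book value $41,090.
Accumulated through year 6 = $152,825 − $41,090 = $111,735.

$111,735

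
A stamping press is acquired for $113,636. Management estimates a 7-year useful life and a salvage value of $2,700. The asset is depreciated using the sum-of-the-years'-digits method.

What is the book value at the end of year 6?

$6,662

Depreciable base = $113,636 − $2,700 = $110,936.
Sum of the years' digits = 7+6+5+4+3+2+1 = 28.
Year 1: $110,936 × 7/28 = $27,734. Book value $85,902.
Year 2: $110,936 × 6/28 = $23,772. Book value $62,130.
Year 3: $110,936 × 5/28 = $19,810. Book value $42,320.
Year 4: $110,936 × 4/28 = $15,848. Book value $26,472.
Year 5: $110,936 × 3/28 = $11,886. Book value $14,586.
Year 6: $110,936 × 2/28 = $7,924. Book value $6,662.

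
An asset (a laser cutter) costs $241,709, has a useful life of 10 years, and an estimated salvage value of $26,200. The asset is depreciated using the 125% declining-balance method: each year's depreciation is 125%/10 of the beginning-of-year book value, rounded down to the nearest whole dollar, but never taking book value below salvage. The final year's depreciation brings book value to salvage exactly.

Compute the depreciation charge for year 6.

$15,497

Depreciable base = $241,709 − $26,200 = $215,509.
Year 1: ⌊$241,709 × 125%/10⌋ = $30,213. Book value $211,496.
Year 2: ⌊$211,496 × 125%/10⌋ = $26,437. Book value $185,059.
Year 3: ⌊$185,059 × 125%/10⌋ = $23,132. Book value $161,927.
Year 4: ⌊$161,927 × 125%/10⌋ = $20,240. Book value $141,687.
Year 5: ⌊$141,687 × 125%/10⌋ = $17,710. Book value $123,977.
Year 6: ⌊$123,977 × 125%/10⌋ = $15,497. Book value $108,480.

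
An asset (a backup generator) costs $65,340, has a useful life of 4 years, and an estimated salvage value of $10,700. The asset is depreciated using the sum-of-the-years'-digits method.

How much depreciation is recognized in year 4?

$5,464

Depreciable base = $65,340 − $10,700 = $54,640.
Sum of the years' digits = 4+3+2+1 = 10.
Year 1: $54,640 × 4/10 = $21,856. Book value $43,484.
Year 2: $54,640 × 3/10 = $16,392. Book value $27,092.
Year 3: $54,640 × 2/10 = $10,928. Book value $16,164.
Year 4: $54,640 × 1/10 = $5,464. Book value $10,700.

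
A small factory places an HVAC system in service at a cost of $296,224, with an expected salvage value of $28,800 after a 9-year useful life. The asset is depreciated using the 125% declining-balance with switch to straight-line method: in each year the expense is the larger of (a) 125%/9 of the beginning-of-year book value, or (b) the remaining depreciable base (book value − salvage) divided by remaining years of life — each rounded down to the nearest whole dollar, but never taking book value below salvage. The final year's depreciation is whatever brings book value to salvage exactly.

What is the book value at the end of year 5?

Depreciable base = $296,224 − $28,800 = $267,424.
Year 1: DB = ⌊$296,224 × 125%/9⌋ = $41,142; SL = ⌊$267,424/9⌋ = $29,713 → take DB $41,142. Book value $255,082.
Year 2: DB = ⌊$255,082 × 125%/9⌋ = $35,428; SL = ⌊$226,282/8⌋ = $28,285 → take DB $35,428. Book value $219,654.
Year 3: DB = ⌊$219,654 × 125%/9⌋ = $30,507; SL = ⌊$190,854/7⌋ = $27,264 → take DB $30,507. Book value $189,147.
Year 4: DB = ⌊$189,147 × 125%/9⌋ = $26,270; SL = ⌊$160,347/6⌋ = $26,724 → take SL $26,724. Book value $162,423.
Year 5: DB = ⌊$162,423 × 125%/9⌋ = $22,558; SL = ⌊$133,623/5⌋ = $26,724 → take SL $26,724. Book value $135,699.

$135,699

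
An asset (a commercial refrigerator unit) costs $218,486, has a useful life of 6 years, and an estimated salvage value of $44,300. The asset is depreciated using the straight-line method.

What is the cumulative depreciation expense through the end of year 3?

Depreciable base = $218,486 − $44,300 = $174,186.
Annual expense = $174,186 / 6 = $29,031.
End of year 1: book value $189,455.
End of year 2: book value $160,424.
End of year 3: book value $131,393.
Accumulated through year 3 = $218,486 − $131,393 = $87,093.

$87,093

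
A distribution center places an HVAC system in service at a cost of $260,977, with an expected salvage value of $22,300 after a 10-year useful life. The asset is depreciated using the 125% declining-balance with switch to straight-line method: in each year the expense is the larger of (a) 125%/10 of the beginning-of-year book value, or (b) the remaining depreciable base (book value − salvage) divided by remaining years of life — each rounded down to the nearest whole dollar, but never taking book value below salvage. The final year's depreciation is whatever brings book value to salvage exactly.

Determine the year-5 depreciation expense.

Depreciable base = $260,977 − $22,300 = $238,677.
Year 1: DB = ⌊$260,977 × 125%/10⌋ = $32,622; SL = ⌊$238,677/10⌋ = $23,867 → take DB $32,622. Book value $228,355.
Year 2: DB = ⌊$228,355 × 125%/10⌋ = $28,544; SL = ⌊$206,055/9⌋ = $22,895 → take DB $28,544. Book value $199,811.
Year 3: DB = ⌊$199,811 × 125%/10⌋ = $24,976; SL = ⌊$177,511/8⌋ = $22,188 → take DB $24,976. Book value $174,835.
Year 4: DB = ⌊$174,835 × 125%/10⌋ = $21,854; SL = ⌊$152,535/7⌋ = $21,790 → take DB $21,854. Book value $152,981.
Year 5: DB = ⌊$152,981 × 125%/10⌋ = $19,122; SL = ⌊$130,681/6⌋ = $21,780 → take SL $21,780. Book value $131,201.

$21,780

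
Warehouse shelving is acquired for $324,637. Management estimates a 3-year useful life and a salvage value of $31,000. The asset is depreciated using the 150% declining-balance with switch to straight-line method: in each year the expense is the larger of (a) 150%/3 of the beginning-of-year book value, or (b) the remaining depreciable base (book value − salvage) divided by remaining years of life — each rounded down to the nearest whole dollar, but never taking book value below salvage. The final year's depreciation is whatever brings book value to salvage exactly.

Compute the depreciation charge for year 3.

Depreciable base = $324,637 − $31,000 = $293,637.
Year 1: DB = ⌊$324,637 × 150%/3⌋ = $162,318; SL = ⌊$293,637/3⌋ = $97,879 → take DB $162,318. Book value $162,319.
Year 2: DB = ⌊$162,319 × 150%/3⌋ = $81,159; SL = ⌊$131,319/2⌋ = $65,659 → take DB $81,159. Book value $81,160.
Year 3 (final): $81,160 − $31,000 = $50,160. Book value $31,000.

$50,160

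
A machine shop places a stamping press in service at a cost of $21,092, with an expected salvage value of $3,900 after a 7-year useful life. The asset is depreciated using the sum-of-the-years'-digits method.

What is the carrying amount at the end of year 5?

$5,742

Depreciable base = $21,092 − $3,900 = $17,192.
Sum of the years' digits = 7+6+5+4+3+2+1 = 28.
Year 1: $17,192 × 7/28 = $4,298. Book value $16,794.
Year 2: $17,192 × 6/28 = $3,684. Book value $13,110.
Year 3: $17,192 × 5/28 = $3,070. Book value $10,040.
Year 4: $17,192 × 4/28 = $2,456. Book value $7,584.
Year 5: $17,192 × 3/28 = $1,842. Book value $5,742.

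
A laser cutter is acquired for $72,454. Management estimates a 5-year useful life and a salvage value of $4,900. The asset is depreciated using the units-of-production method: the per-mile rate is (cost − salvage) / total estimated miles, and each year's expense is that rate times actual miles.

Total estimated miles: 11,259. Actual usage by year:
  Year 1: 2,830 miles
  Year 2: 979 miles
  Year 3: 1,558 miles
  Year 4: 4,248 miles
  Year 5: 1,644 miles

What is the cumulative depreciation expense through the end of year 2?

$22,854

Depreciable base = $72,454 − $4,900 = $67,554.
Rate = $67,554 / 11,259 miles = $6 per mile.
Year 1: 2,830 × $6 = $16,980. Book value $55,474.
Year 2: 979 × $6 = $5,874. Book value $49,600.
Accumulated through year 2 = $72,454 − $49,600 = $22,854.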